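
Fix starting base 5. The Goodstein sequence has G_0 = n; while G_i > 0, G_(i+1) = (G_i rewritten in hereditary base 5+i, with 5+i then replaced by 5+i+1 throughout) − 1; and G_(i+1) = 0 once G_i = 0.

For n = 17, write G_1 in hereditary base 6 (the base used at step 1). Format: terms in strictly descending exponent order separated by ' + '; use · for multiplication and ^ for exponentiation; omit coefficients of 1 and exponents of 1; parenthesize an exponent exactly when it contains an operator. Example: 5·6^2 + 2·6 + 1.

17 —HB5→ 3·5 + 2 —bump→ 3·6 + 2 = 20 —(−1)→ 19
19 —HB6→ 3·6 + 1 —bump→ 3·7 + 1 = 22 —(−1)→ 21

3·6 + 1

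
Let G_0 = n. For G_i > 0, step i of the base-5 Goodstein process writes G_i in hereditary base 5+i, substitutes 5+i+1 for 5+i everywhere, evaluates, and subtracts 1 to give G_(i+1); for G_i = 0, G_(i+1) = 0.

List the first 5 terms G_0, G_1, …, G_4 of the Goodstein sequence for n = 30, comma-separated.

G_0 = 30. HB_5(30) = 5^2 + 5. Bump = 42. G_1 = 41.
G_1 = 41. HB_6(41) = 6^2 + 5. Bump = 54. G_2 = 53.
G_2 = 53. HB_7(53) = 7^2 + 4. Bump = 68. G_3 = 67.
G_3 = 67. HB_8(67) = 8^2 + 3. Bump = 84. G_4 = 83.

30, 41, 53, 67, 83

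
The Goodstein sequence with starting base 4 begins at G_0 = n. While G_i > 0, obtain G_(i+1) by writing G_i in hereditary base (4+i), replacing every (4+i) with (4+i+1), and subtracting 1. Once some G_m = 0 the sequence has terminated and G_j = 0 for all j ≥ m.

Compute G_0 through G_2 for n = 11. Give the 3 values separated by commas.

11, 12, 13

G_0=11  [base 4] 2·4 + 3  →[4↦5]→  2·5 + 3 = 13  −1 ⇒ G_1=12
G_1=12  [base 5] 2·5 + 2  →[5↦6]→  2·6 + 2 = 14  −1 ⇒ G_2=13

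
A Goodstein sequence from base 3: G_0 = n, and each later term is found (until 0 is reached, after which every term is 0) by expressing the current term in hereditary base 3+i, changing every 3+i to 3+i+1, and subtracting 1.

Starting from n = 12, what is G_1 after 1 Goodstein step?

19

G_0 = 12. HB_3(12) = 3^2 + 3. Bump = 20. G_1 = 19.
G_1 = 19. HB_4(19) = 4^2 + 3. Bump = 28. G_2 = 27.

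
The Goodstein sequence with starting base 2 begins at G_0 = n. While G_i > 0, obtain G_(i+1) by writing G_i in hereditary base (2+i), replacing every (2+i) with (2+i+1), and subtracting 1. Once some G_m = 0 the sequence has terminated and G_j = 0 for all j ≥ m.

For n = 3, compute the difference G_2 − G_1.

3 —HB2→ 2 + 1 —bump→ 3 + 1 = 4 —(−1)→ 3
3 —HB3→ 3 —bump→ 4 = 4 —(−1)→ 3

0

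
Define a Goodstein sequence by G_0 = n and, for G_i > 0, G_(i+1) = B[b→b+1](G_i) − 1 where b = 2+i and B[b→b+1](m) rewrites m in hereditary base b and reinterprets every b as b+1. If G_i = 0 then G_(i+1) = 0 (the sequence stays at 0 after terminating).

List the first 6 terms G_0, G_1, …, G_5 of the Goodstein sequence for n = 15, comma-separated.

base 2: 15 = 2^(2 + 1) + 2^2 + 2 + 1; at 3: 3^(3 + 1) + 3^3 + 3 + 1 = 112; next = 111
base 3: 111 = 3^(3 + 1) + 3^3 + 3; at 4: 4^(4 + 1) + 4^4 + 4 = 1284; next = 1283
base 4: 1283 = 4^(4 + 1) + 4^4 + 3; at 5: 5^(5 + 1) + 5^5 + 3 = 18753; next = 18752
base 5: 18752 = 5^(5 + 1) + 5^5 + 2; at 6: 6^(6 + 1) + 6^6 + 2 = 326594; next = 326593
base 6: 326593 = 6^(6 + 1) + 6^6 + 1; at 7: 7^(7 + 1) + 7^7 + 1 = 6588345; next = 6588344

15, 111, 1283, 18752, 326593, 6588344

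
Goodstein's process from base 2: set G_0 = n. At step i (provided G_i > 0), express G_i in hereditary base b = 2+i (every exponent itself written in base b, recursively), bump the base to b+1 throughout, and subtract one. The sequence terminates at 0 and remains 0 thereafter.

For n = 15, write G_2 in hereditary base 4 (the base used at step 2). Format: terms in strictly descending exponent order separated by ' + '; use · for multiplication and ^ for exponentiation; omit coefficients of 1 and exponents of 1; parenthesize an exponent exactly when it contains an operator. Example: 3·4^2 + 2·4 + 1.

4^(4 + 1) + 4^4 + 3

G_0=15  [base 2] 2^(2 + 1) + 2^2 + 2 + 1  →[2↦3]→  3^(3 + 1) + 3^3 + 3 + 1 = 112  −1 ⇒ G_1=111
G_1=111  [base 3] 3^(3 + 1) + 3^3 + 3  →[3↦4]→  4^(4 + 1) + 4^4 + 4 = 1284  −1 ⇒ G_2=1283
G_2=1283  [base 4] 4^(4 + 1) + 4^4 + 3  →[4↦5]→  5^(5 + 1) + 5^5 + 3 = 18753  −1 ⇒ G_3=18752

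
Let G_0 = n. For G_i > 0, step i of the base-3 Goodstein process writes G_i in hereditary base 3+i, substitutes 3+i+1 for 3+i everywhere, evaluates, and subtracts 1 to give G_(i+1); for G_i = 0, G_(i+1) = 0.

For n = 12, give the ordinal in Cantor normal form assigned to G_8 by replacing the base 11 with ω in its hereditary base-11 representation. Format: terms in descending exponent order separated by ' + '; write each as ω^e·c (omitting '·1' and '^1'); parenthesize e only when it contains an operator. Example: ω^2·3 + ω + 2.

base 3: 12 = 3^2 + 3; at 4: 4^2 + 4 = 20; next = 19
base 4: 19 = 4^2 + 3; at 5: 5^2 + 3 = 28; next = 27
base 5: 27 = 5^2 + 2; at 6: 6^2 + 2 = 38; next = 37
base 6: 37 = 6^2 + 1; at 7: 7^2 + 1 = 50; next = 49
base 7: 49 = 7^2; at 8: 8^2 = 64; next = 63
base 8: 63 = 7·8 + 7; at 9: 7·9 + 7 = 70; next = 69
base 9: 69 = 7·9 + 6; at 10: 7·10 + 6 = 76; next = 75
base 10: 75 = 7·10 + 5; at 11: 7·11 + 5 = 82; next = 81
base 11: 81 = 7·11 + 4; at 12: 7·12 + 4 = 88; next = 87

ω·7 + 4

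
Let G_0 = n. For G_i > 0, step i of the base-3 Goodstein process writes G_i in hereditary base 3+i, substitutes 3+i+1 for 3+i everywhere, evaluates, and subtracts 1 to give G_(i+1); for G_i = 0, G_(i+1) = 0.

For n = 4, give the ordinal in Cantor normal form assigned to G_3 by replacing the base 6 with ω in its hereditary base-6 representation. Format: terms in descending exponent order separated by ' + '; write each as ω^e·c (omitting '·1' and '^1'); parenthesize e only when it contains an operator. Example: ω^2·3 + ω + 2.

3

4 —HB3→ 3 + 1 —bump→ 4 + 1 = 5 —(−1)→ 4
4 —HB4→ 4 —bump→ 5 = 5 —(−1)→ 4
4 —HB5→ 4 —bump→ 4 = 4 —(−1)→ 3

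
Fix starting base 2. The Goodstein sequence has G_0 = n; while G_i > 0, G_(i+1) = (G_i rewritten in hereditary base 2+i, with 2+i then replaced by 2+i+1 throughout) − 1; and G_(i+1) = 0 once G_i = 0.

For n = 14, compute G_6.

step 0: 14 = 2^(2 + 1) + 2^2 + 2; sub 3 for 2: 3^(3 + 1) + 3^3 + 3; = 111; G_1 = 111−1 = 110
step 1: 110 = 3^(3 + 1) + 3^3 + 2; sub 4 for 3: 4^(4 + 1) + 4^4 + 2; = 1282; G_2 = 1282−1 = 1281
step 2: 1281 = 4^(4 + 1) + 4^4 + 1; sub 5 for 4: 5^(5 + 1) + 5^5 + 1; = 18751; G_3 = 18751−1 = 18750
step 3: 18750 = 5^(5 + 1) + 5^5; sub 6 for 5: 6^(6 + 1) + 6^6; = 326592; G_4 = 326592−1 = 326591
step 4: 326591 = 6^(6 + 1) + 5·6^5 + 5·6^4 + 5·6^3 + 5·6^2 + 5·6 + 5; sub 7 for 6: 7^(7 + 1) + 5·7^5 + 5·7^4 + 5·7^3 + 5·7^2 + 5·7 + 5; = 5862841; G_5 = 5862841−1 = 5862840
step 5: 5862840 = 7^(7 + 1) + 5·7^5 + 5·7^4 + 5·7^3 + 5·7^2 + 5·7 + 4; sub 8 for 7: 8^(8 + 1) + 5·8^5 + 5·8^4 + 5·8^3 + 5·8^2 + 5·8 + 4; = 134404972; G_6 = 134404972−1 = 134404971

134404971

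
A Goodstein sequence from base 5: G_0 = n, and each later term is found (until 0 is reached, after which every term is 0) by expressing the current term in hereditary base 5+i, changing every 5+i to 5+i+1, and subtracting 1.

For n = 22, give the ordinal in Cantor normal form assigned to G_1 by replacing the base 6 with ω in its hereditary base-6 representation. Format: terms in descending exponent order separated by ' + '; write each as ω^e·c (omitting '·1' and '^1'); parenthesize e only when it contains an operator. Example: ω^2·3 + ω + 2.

(0) 22|_5 = 4·5 + 2 ↦ 4·6 + 2|_6 = 26 ⇒ 25
(1) 25|_6 = 4·6 + 1 ↦ 4·7 + 1|_7 = 29 ⇒ 28

ω·4 + 1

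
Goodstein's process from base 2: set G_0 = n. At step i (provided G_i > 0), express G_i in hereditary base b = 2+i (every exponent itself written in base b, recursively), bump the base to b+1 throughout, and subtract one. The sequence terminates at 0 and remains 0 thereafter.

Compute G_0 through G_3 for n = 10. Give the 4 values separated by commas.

10, 83, 1025, 15625

(0) 10|_2 = 2^(2 + 1) + 2 ↦ 3^(3 + 1) + 3|_3 = 84 ⇒ 83
(1) 83|_3 = 3^(3 + 1) + 2 ↦ 4^(4 + 1) + 2|_4 = 1026 ⇒ 1025
(2) 1025|_4 = 4^(4 + 1) + 1 ↦ 5^(5 + 1) + 1|_5 = 15626 ⇒ 15625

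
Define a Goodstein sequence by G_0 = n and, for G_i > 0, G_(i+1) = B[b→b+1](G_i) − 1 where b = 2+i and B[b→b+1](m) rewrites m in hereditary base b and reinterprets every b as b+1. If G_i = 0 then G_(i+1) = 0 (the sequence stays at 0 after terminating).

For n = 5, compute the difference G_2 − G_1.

step 0: 5 = 2^2 + 1; sub 3 for 2: 3^3 + 1; = 28; G_1 = 28−1 = 27
step 1: 27 = 3^3; sub 4 for 3: 4^4; = 256; G_2 = 256−1 = 255

228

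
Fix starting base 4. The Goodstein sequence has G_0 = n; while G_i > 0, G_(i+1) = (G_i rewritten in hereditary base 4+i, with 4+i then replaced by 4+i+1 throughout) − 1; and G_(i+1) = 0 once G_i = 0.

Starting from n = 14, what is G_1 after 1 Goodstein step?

16

(0) 14|_4 = 3·4 + 2 ↦ 3·5 + 2|_5 = 17 ⇒ 16
(1) 16|_5 = 3·5 + 1 ↦ 3·6 + 1|_6 = 19 ⇒ 18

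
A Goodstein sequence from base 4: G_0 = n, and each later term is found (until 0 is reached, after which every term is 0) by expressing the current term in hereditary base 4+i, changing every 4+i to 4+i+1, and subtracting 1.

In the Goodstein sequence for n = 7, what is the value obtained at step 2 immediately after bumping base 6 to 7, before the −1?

8

step 0: 7 = 4 + 3; sub 5 for 4: 5 + 3; = 8; G_1 = 8−1 = 7
step 1: 7 = 5 + 2; sub 6 for 5: 6 + 2; = 8; G_2 = 8−1 = 7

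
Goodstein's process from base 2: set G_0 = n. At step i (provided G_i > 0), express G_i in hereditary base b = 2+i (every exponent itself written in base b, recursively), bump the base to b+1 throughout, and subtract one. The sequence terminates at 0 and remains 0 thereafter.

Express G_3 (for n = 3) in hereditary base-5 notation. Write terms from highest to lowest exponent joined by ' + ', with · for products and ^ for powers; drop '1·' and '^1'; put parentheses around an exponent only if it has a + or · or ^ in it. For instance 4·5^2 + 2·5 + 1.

G_0=3  [base 2] 2 + 1  →[2↦3]→  3 + 1 = 4  −1 ⇒ G_1=3
G_1=3  [base 3] 3  →[3↦4]→  4 = 4  −1 ⇒ G_2=3
G_2=3  [base 4] 3  →[4↦5]→  3 = 3  −1 ⇒ G_3=2
G_3=2  [base 5] 2  →[5↦6]→  2 = 2  −1 ⇒ G_4=1

2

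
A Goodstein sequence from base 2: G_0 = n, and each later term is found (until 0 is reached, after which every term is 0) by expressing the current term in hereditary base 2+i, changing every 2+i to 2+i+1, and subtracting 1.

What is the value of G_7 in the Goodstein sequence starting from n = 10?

[0] 10 ≡ 2^(2 + 1) + 2 (base 2). Lift 3: 84. −1: 83.
[1] 83 ≡ 3^(3 + 1) + 2 (base 3). Lift 4: 1026. −1: 1025.
[2] 1025 ≡ 4^(4 + 1) + 1 (base 4). Lift 5: 15626. −1: 15625.
[3] 15625 ≡ 5^(5 + 1) (base 5). Lift 6: 279936. −1: 279935.
[4] 279935 ≡ 5·6^6 + 5·6^5 + 5·6^4 + 5·6^3 + 5·6^2 + 5·6 + 5 (base 6). Lift 7: 4215755. −1: 4215754.
[5] 4215754 ≡ 5·7^7 + 5·7^5 + 5·7^4 + 5·7^3 + 5·7^2 + 5·7 + 4 (base 7). Lift 8: 84073324. −1: 84073323.
[6] 84073323 ≡ 5·8^8 + 5·8^5 + 5·8^4 + 5·8^3 + 5·8^2 + 5·8 + 3 (base 8). Lift 9: 1937434593. −1: 1937434592.
[7] 1937434592 ≡ 5·9^9 + 5·9^5 + 5·9^4 + 5·9^3 + 5·9^2 + 5·9 + 2 (base 9). Lift 10: 50000555552. −1: 50000555551.

1937434592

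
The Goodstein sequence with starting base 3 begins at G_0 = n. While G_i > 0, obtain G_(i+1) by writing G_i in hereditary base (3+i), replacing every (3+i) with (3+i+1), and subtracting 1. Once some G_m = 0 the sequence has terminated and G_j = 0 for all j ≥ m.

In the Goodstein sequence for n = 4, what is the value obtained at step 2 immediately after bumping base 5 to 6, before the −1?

4

4 —HB3→ 3 + 1 —bump→ 4 + 1 = 5 —(−1)→ 4
4 —HB4→ 4 —bump→ 5 = 5 —(−1)→ 4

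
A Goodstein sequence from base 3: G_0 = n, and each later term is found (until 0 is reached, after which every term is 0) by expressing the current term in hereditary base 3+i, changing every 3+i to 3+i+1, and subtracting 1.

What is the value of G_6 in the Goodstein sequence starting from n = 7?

G_0 = 7. HB_3(7) = 2·3 + 1. Bump = 9. G_1 = 8.
G_1 = 8. HB_4(8) = 2·4. Bump = 10. G_2 = 9.
G_2 = 9. HB_5(9) = 5 + 4. Bump = 10. G_3 = 9.
G_3 = 9. HB_6(9) = 6 + 3. Bump = 10. G_4 = 9.
G_4 = 9. HB_7(9) = 7 + 2. Bump = 10. G_5 = 9.
G_5 = 9. HB_8(9) = 8 + 1. Bump = 10. G_6 = 9.

9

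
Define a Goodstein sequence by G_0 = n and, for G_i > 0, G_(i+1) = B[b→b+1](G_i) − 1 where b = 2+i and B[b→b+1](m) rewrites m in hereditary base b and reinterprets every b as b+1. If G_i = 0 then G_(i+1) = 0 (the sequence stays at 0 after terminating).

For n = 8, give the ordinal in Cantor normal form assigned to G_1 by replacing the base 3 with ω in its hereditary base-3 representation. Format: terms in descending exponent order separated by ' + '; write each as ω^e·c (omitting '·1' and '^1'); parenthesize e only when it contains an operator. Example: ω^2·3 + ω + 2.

(0) 8|_2 = 2^(2 + 1) ↦ 3^(3 + 1)|_3 = 81 ⇒ 80
(1) 80|_3 = 2·3^3 + 2·3^2 + 2·3 + 2 ↦ 2·4^4 + 2·4^2 + 2·4 + 2|_4 = 554 ⇒ 553

ω^ω·2 + ω^2·2 + ω·2 + 2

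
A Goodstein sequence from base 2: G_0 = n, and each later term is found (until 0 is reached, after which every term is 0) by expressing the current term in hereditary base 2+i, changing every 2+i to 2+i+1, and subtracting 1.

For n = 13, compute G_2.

1279

i=0: 13 = 2^(2 + 1) + 2^2 + 1 (b=2); 2→3: 3^(3 + 1) + 3^3 + 1 = 109; 109−1 = 108
i=1: 108 = 3^(3 + 1) + 3^3 (b=3); 3→4: 4^(4 + 1) + 4^4 = 1280; 1280−1 = 1279
i=2: 1279 = 4^(4 + 1) + 3·4^3 + 3·4^2 + 3·4 + 3 (b=4); 4→5: 5^(5 + 1) + 3·5^3 + 3·5^2 + 3·5 + 3 = 16093; 16093−1 = 16092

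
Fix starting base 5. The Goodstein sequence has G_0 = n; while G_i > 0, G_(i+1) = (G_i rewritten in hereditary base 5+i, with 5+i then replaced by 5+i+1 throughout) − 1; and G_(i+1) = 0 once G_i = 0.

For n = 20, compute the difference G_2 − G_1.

2

i=0: 20 = 4·5 (b=5); 5→6: 4·6 = 24; 24−1 = 23
i=1: 23 = 3·6 + 5 (b=6); 6→7: 3·7 + 5 = 26; 26−1 = 25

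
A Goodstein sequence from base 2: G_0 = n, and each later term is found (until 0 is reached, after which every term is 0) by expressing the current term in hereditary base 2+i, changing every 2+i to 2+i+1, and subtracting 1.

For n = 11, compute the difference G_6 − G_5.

base 2: 11 = 2^(2 + 1) + 2 + 1; at 3: 3^(3 + 1) + 3 + 1 = 85; next = 84
base 3: 84 = 3^(3 + 1) + 3; at 4: 4^(4 + 1) + 4 = 1028; next = 1027
base 4: 1027 = 4^(4 + 1) + 3; at 5: 5^(5 + 1) + 3 = 15628; next = 15627
base 5: 15627 = 5^(5 + 1) + 2; at 6: 6^(6 + 1) + 2 = 279938; next = 279937
base 6: 279937 = 6^(6 + 1) + 1; at 7: 7^(7 + 1) + 1 = 5764802; next = 5764801
base 7: 5764801 = 7^(7 + 1); at 8: 8^(8 + 1) = 134217728; next = 134217727

128452926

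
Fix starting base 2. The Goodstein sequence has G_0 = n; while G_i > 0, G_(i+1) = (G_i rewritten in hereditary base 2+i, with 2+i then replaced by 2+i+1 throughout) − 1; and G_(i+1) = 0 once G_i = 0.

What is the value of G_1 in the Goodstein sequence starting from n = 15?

G_0=15  [base 2] 2^(2 + 1) + 2^2 + 2 + 1  →[2↦3]→  3^(3 + 1) + 3^3 + 3 + 1 = 112  −1 ⇒ G_1=111
G_1=111  [base 3] 3^(3 + 1) + 3^3 + 3  →[3↦4]→  4^(4 + 1) + 4^4 + 4 = 1284  −1 ⇒ G_2=1283

111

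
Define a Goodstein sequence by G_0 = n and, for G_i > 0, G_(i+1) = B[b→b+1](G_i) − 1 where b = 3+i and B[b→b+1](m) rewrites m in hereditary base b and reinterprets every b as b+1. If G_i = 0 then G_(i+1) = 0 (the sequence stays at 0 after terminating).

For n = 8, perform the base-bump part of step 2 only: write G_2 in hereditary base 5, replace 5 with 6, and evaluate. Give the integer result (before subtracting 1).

(0) 8|_3 = 2·3 + 2 ↦ 2·4 + 2|_4 = 10 ⇒ 9
(1) 9|_4 = 2·4 + 1 ↦ 2·5 + 1|_5 = 11 ⇒ 10
(2) 10|_5 = 2·5 ↦ 2·6|_6 = 12 ⇒ 11

12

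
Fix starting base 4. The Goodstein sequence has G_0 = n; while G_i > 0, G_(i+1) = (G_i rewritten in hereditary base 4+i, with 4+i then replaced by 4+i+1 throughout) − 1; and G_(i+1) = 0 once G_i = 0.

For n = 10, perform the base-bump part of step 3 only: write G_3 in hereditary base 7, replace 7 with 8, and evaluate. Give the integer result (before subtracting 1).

(0) 10|_4 = 2·4 + 2 ↦ 2·5 + 2|_5 = 12 ⇒ 11
(1) 11|_5 = 2·5 + 1 ↦ 2·6 + 1|_6 = 13 ⇒ 12
(2) 12|_6 = 2·6 ↦ 2·7|_7 = 14 ⇒ 13

14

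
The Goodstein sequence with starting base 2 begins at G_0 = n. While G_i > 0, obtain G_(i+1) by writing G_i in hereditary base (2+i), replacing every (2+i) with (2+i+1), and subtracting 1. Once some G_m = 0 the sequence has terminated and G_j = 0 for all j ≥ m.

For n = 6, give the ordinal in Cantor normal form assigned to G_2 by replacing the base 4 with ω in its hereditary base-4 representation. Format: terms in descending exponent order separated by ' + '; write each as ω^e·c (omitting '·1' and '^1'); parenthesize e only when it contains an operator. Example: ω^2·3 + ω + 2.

(0) 6|_2 = 2^2 + 2 ↦ 3^3 + 3|_3 = 30 ⇒ 29
(1) 29|_3 = 3^3 + 2 ↦ 4^4 + 2|_4 = 258 ⇒ 257
(2) 257|_4 = 4^4 + 1 ↦ 5^5 + 1|_5 = 3126 ⇒ 3125

ω^ω + 1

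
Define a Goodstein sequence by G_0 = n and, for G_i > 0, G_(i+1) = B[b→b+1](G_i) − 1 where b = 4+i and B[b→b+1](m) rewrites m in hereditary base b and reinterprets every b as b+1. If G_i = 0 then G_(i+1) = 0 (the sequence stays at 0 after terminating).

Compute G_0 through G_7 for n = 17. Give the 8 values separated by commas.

17, 25, 35, 39, 43, 47, 51, 55

17 —HB4→ 4^2 + 1 —bump→ 5^2 + 1 = 26 —(−1)→ 25
25 —HB5→ 5^2 —bump→ 6^2 = 36 —(−1)→ 35
35 —HB6→ 5·6 + 5 —bump→ 5·7 + 5 = 40 —(−1)→ 39
39 —HB7→ 5·7 + 4 —bump→ 5·8 + 4 = 44 —(−1)→ 43
43 —HB8→ 5·8 + 3 —bump→ 5·9 + 3 = 48 —(−1)→ 47
47 —HB9→ 5·9 + 2 —bump→ 5·10 + 2 = 52 —(−1)→ 51
51 —HB10→ 5·10 + 1 —bump→ 5·11 + 1 = 56 —(−1)→ 55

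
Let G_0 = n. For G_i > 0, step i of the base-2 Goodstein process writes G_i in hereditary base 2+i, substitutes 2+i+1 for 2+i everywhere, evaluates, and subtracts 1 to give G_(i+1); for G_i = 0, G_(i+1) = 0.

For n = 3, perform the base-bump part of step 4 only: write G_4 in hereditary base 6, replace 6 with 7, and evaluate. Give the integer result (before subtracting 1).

base 2: 3 = 2 + 1; at 3: 3 + 1 = 4; next = 3
base 3: 3 = 3; at 4: 4 = 4; next = 3
base 4: 3 = 3; at 5: 3 = 3; next = 2
base 5: 2 = 2; at 6: 2 = 2; next = 1
base 6: 1 = 1; at 7: 1 = 1; next = 0

1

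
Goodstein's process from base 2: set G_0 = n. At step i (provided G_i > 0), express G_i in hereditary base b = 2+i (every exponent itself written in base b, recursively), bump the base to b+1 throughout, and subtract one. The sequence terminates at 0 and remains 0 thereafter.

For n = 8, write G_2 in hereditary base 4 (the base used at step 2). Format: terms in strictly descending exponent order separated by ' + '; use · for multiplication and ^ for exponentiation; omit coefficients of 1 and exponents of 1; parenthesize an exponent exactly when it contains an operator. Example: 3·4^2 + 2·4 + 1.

2·4^4 + 2·4^2 + 2·4 + 1

8 —HB2→ 2^(2 + 1) —bump→ 3^(3 + 1) = 81 —(−1)→ 80
80 —HB3→ 2·3^3 + 2·3^2 + 2·3 + 2 —bump→ 2·4^4 + 2·4^2 + 2·4 + 2 = 554 —(−1)→ 553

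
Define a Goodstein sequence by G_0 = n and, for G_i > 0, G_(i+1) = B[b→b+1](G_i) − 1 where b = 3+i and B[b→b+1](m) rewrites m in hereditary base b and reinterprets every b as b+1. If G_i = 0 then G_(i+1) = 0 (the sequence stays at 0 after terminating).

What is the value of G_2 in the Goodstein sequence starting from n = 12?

27

(0) 12|_3 = 3^2 + 3 ↦ 4^2 + 4|_4 = 20 ⇒ 19
(1) 19|_4 = 4^2 + 3 ↦ 5^2 + 3|_5 = 28 ⇒ 27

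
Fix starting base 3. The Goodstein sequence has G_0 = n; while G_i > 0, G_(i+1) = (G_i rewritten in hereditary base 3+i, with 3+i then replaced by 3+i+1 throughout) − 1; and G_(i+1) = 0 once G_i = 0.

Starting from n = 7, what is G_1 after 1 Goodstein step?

8

(0) 7|_3 = 2·3 + 1 ↦ 2·4 + 1|_4 = 9 ⇒ 8
(1) 8|_4 = 2·4 ↦ 2·5|_5 = 10 ⇒ 9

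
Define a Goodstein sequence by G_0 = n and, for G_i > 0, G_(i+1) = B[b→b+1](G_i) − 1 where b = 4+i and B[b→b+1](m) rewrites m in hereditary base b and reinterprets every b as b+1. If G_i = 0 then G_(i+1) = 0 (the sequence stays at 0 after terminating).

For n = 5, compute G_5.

2

step 0: 5 = 4 + 1; sub 5 for 4: 5 + 1; = 6; G_1 = 6−1 = 5
step 1: 5 = 5; sub 6 for 5: 6; = 6; G_2 = 6−1 = 5
step 2: 5 = 5; sub 7 for 6: 5; = 5; G_3 = 5−1 = 4
step 3: 4 = 4; sub 8 for 7: 4; = 4; G_4 = 4−1 = 3
step 4: 3 = 3; sub 9 for 8: 3; = 3; G_5 = 3−1 = 2
step 5: 2 = 2; sub 10 for 9: 2; = 2; G_6 = 2−1 = 1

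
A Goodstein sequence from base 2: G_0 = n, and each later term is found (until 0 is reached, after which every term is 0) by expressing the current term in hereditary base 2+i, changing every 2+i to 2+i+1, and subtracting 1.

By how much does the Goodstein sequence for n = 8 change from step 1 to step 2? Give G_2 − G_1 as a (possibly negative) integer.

8 —HB2→ 2^(2 + 1) —bump→ 3^(3 + 1) = 81 —(−1)→ 80
80 —HB3→ 2·3^3 + 2·3^2 + 2·3 + 2 —bump→ 2·4^4 + 2·4^2 + 2·4 + 2 = 554 —(−1)→ 553

473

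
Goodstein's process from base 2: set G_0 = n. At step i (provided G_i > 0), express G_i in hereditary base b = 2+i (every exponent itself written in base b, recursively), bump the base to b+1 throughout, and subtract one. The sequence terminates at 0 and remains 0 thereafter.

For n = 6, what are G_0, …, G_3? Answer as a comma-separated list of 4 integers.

6, 29, 257, 3125

[0] 6 ≡ 2^2 + 2 (base 2). Lift 3: 30. −1: 29.
[1] 29 ≡ 3^3 + 2 (base 3). Lift 4: 258. −1: 257.
[2] 257 ≡ 4^4 + 1 (base 4). Lift 5: 3126. −1: 3125.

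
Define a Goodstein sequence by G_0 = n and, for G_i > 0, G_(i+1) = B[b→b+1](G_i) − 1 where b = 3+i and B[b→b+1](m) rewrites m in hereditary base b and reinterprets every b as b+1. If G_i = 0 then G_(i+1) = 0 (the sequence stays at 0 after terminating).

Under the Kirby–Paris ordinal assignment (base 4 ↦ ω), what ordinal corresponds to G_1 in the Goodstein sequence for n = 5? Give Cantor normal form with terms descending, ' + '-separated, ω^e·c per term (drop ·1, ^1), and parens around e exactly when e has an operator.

G_0=5  [base 3] 3 + 2  →[3↦4]→  4 + 2 = 6  −1 ⇒ G_1=5
G_1=5  [base 4] 4 + 1  →[4↦5]→  5 + 1 = 6  −1 ⇒ G_2=5

ω + 1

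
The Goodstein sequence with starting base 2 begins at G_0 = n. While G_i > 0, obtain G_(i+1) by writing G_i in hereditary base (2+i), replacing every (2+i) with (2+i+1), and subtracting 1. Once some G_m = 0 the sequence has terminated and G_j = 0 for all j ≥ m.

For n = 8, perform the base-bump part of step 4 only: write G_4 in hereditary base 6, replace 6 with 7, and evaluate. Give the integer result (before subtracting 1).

step 0: 8 = 2^(2 + 1); sub 3 for 2: 3^(3 + 1); = 81; G_1 = 81−1 = 80
step 1: 80 = 2·3^3 + 2·3^2 + 2·3 + 2; sub 4 for 3: 2·4^4 + 2·4^2 + 2·4 + 2; = 554; G_2 = 554−1 = 553
step 2: 553 = 2·4^4 + 2·4^2 + 2·4 + 1; sub 5 for 4: 2·5^5 + 2·5^2 + 2·5 + 1; = 6311; G_3 = 6311−1 = 6310
step 3: 6310 = 2·5^5 + 2·5^2 + 2·5; sub 6 for 5: 2·6^6 + 2·6^2 + 2·6; = 93396; G_4 = 93396−1 = 93395
step 4: 93395 = 2·6^6 + 2·6^2 + 6 + 5; sub 7 for 6: 2·7^7 + 2·7^2 + 7 + 5; = 1647196; G_5 = 1647196−1 = 1647195

1647196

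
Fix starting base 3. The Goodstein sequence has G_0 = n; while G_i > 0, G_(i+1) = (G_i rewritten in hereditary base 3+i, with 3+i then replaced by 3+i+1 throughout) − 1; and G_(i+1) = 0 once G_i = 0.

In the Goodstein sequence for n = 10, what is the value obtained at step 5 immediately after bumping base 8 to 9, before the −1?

37

G_0 = 10. HB_3(10) = 3^2 + 1. Bump = 17. G_1 = 16.
G_1 = 16. HB_4(16) = 4^2. Bump = 25. G_2 = 24.
G_2 = 24. HB_5(24) = 4·5 + 4. Bump = 28. G_3 = 27.
G_3 = 27. HB_6(27) = 4·6 + 3. Bump = 31. G_4 = 30.
G_4 = 30. HB_7(30) = 4·7 + 2. Bump = 34. G_5 = 33.
G_5 = 33. HB_8(33) = 4·8 + 1. Bump = 37. G_6 = 36.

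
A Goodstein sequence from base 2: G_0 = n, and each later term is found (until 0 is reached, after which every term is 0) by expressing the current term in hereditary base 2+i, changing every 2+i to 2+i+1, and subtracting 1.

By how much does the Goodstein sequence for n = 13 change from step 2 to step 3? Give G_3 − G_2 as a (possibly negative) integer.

14813

G_0 = 13. HB_2(13) = 2^(2 + 1) + 2^2 + 1. Bump = 109. G_1 = 108.
G_1 = 108. HB_3(108) = 3^(3 + 1) + 3^3. Bump = 1280. G_2 = 1279.
G_2 = 1279. HB_4(1279) = 4^(4 + 1) + 3·4^3 + 3·4^2 + 3·4 + 3. Bump = 16093. G_3 = 16092.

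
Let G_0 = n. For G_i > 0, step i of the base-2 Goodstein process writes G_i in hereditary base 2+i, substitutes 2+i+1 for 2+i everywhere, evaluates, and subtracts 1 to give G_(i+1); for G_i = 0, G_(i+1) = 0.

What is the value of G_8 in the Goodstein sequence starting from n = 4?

step 0: 4 = 2^2; sub 3 for 2: 3^3; = 27; G_1 = 27−1 = 26
step 1: 26 = 2·3^2 + 2·3 + 2; sub 4 for 3: 2·4^2 + 2·4 + 2; = 42; G_2 = 42−1 = 41
step 2: 41 = 2·4^2 + 2·4 + 1; sub 5 for 4: 2·5^2 + 2·5 + 1; = 61; G_3 = 61−1 = 60
step 3: 60 = 2·5^2 + 2·5; sub 6 for 5: 2·6^2 + 2·6; = 84; G_4 = 84−1 = 83
step 4: 83 = 2·6^2 + 6 + 5; sub 7 for 6: 2·7^2 + 7 + 5; = 110; G_5 = 110−1 = 109
step 5: 109 = 2·7^2 + 7 + 4; sub 8 for 7: 2·8^2 + 8 + 4; = 140; G_6 = 140−1 = 139
step 6: 139 = 2·8^2 + 8 + 3; sub 9 for 8: 2·9^2 + 9 + 3; = 174; G_7 = 174−1 = 173
step 7: 173 = 2·9^2 + 9 + 2; sub 10 for 9: 2·10^2 + 10 + 2; = 212; G_8 = 212−1 = 211

211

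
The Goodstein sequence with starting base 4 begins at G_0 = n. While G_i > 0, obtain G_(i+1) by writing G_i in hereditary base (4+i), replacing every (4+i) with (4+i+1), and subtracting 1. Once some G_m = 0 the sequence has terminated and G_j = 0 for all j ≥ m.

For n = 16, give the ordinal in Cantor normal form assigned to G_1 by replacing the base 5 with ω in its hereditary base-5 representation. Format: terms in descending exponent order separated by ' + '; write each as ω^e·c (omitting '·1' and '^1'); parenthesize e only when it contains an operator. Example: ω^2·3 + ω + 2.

ω·4 + 4

(0) 16|_4 = 4^2 ↦ 5^2|_5 = 25 ⇒ 24
(1) 24|_5 = 4·5 + 4 ↦ 4·6 + 4|_6 = 28 ⇒ 27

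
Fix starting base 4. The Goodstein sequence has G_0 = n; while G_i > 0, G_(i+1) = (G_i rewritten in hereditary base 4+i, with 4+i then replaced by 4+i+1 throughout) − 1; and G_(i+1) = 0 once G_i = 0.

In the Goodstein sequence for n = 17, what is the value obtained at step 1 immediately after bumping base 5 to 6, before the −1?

36

base 4: 17 = 4^2 + 1; at 5: 5^2 + 1 = 26; next = 25
base 5: 25 = 5^2; at 6: 6^2 = 36; next = 35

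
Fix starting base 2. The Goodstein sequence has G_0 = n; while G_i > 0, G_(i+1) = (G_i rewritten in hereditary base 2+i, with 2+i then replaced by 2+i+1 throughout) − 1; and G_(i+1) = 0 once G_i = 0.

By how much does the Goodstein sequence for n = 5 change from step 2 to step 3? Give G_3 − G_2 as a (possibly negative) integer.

5 —HB2→ 2^2 + 1 —bump→ 3^3 + 1 = 28 —(−1)→ 27
27 —HB3→ 3^3 —bump→ 4^4 = 256 —(−1)→ 255
255 —HB4→ 3·4^3 + 3·4^2 + 3·4 + 3 —bump→ 3·5^3 + 3·5^2 + 3·5 + 3 = 468 —(−1)→ 467

212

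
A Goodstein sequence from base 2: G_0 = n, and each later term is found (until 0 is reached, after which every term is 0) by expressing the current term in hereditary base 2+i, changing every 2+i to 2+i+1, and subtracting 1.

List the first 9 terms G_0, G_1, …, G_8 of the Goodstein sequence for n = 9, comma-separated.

9, 81, 1023, 9842, 140743, 2471826, 50333399, 1162263921, 30000003325

G_0=9  [base 2] 2^(2 + 1) + 1  →[2↦3]→  3^(3 + 1) + 1 = 82  −1 ⇒ G_1=81
G_1=81  [base 3] 3^(3 + 1)  →[3↦4]→  4^(4 + 1) = 1024  −1 ⇒ G_2=1023
G_2=1023  [base 4] 3·4^4 + 3·4^3 + 3·4^2 + 3·4 + 3  →[4↦5]→  3·5^5 + 3·5^3 + 3·5^2 + 3·5 + 3 = 9843  −1 ⇒ G_3=9842
G_3=9842  [base 5] 3·5^5 + 3·5^3 + 3·5^2 + 3·5 + 2  →[5↦6]→  3·6^6 + 3·6^3 + 3·6^2 + 3·6 + 2 = 140744  −1 ⇒ G_4=140743
G_4=140743  [base 6] 3·6^6 + 3·6^3 + 3·6^2 + 3·6 + 1  →[6↦7]→  3·7^7 + 3·7^3 + 3·7^2 + 3·7 + 1 = 2471827  −1 ⇒ G_5=2471826
G_5=2471826  [base 7] 3·7^7 + 3·7^3 + 3·7^2 + 3·7  →[7↦8]→  3·8^8 + 3·8^3 + 3·8^2 + 3·8 = 50333400  −1 ⇒ G_6=50333399
G_6=50333399  [base 8] 3·8^8 + 3·8^3 + 3·8^2 + 2·8 + 7  →[8↦9]→  3·9^9 + 3·9^3 + 3·9^2 + 2·9 + 7 = 1162263922  −1 ⇒ G_7=1162263921
G_7=1162263921  [base 9] 3·9^9 + 3·9^3 + 3·9^2 + 2·9 + 6  →[9↦10]→  3·10^10 + 3·10^3 + 3·10^2 + 2·10 + 6 = 30000003326  −1 ⇒ G_8=30000003325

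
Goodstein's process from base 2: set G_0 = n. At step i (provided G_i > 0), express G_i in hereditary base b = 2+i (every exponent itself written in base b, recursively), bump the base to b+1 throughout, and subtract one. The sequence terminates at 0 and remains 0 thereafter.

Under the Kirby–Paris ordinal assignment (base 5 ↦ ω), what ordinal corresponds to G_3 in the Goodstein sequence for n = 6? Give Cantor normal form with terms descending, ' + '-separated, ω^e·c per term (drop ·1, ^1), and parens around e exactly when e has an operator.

G_0 = 6. HB_2(6) = 2^2 + 2. Bump = 30. G_1 = 29.
G_1 = 29. HB_3(29) = 3^3 + 2. Bump = 258. G_2 = 257.
G_2 = 257. HB_4(257) = 4^4 + 1. Bump = 3126. G_3 = 3125.
G_3 = 3125. HB_5(3125) = 5^5. Bump = 46656. G_4 = 46655.

ω^ω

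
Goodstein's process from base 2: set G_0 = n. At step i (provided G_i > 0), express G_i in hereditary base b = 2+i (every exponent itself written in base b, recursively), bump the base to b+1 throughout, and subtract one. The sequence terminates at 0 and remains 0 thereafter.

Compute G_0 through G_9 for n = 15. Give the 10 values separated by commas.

base 2: 15 = 2^(2 + 1) + 2^2 + 2 + 1; at 3: 3^(3 + 1) + 3^3 + 3 + 1 = 112; next = 111
base 3: 111 = 3^(3 + 1) + 3^3 + 3; at 4: 4^(4 + 1) + 4^4 + 4 = 1284; next = 1283
base 4: 1283 = 4^(4 + 1) + 4^4 + 3; at 5: 5^(5 + 1) + 5^5 + 3 = 18753; next = 18752
base 5: 18752 = 5^(5 + 1) + 5^5 + 2; at 6: 6^(6 + 1) + 6^6 + 2 = 326594; next = 326593
base 6: 326593 = 6^(6 + 1) + 6^6 + 1; at 7: 7^(7 + 1) + 7^7 + 1 = 6588345; next = 6588344
base 7: 6588344 = 7^(7 + 1) + 7^7; at 8: 8^(8 + 1) + 8^8 = 150994944; next = 150994943
base 8: 150994943 = 8^(8 + 1) + 7·8^7 + 7·8^6 + 7·8^5 + 7·8^4 + 7·8^3 + 7·8^2 + 7·8 + 7; at 9: 9^(9 + 1) + 7·9^7 + 7·9^6 + 7·9^5 + 7·9^4 + 7·9^3 + 7·9^2 + 7·9 + 7 = 3524450281; next = 3524450280
base 9: 3524450280 = 9^(9 + 1) + 7·9^7 + 7·9^6 + 7·9^5 + 7·9^4 + 7·9^3 + 7·9^2 + 7·9 + 6; at 10: 10^(10 + 1) + 7·10^7 + 7·10^6 + 7·10^5 + 7·10^4 + 7·10^3 + 7·10^2 + 7·10 + 6 = 100077777776; next = 100077777775
base 10: 100077777775 = 10^(10 + 1) + 7·10^7 + 7·10^6 + 7·10^5 + 7·10^4 + 7·10^3 + 7·10^2 + 7·10 + 5; at 11: 11^(11 + 1) + 7·11^7 + 7·11^6 + 7·11^5 + 7·11^4 + 7·11^3 + 7·11^2 + 7·11 + 5 = 3138578427935; next = 3138578427934

15, 111, 1283, 18752, 326593, 6588344, 150994943, 3524450280, 100077777775, 3138578427934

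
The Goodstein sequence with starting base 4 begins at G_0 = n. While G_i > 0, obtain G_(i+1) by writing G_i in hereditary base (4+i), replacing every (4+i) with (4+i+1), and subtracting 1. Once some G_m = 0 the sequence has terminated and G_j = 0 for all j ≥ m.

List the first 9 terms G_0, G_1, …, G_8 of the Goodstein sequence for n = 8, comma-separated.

i=0: 8 = 2·4 (b=4); 4→5: 2·5 = 10; 10−1 = 9
i=1: 9 = 5 + 4 (b=5); 5→6: 6 + 4 = 10; 10−1 = 9
i=2: 9 = 6 + 3 (b=6); 6→7: 7 + 3 = 10; 10−1 = 9
i=3: 9 = 7 + 2 (b=7); 7→8: 8 + 2 = 10; 10−1 = 9
i=4: 9 = 8 + 1 (b=8); 8→9: 9 + 1 = 10; 10−1 = 9
i=5: 9 = 9 (b=9); 9→10: 10 = 10; 10−1 = 9
i=6: 9 = 9 (b=10); 10→11: 9 = 9; 9−1 = 8
i=7: 8 = 8 (b=11); 11→12: 8 = 8; 8−1 = 7

8, 9, 9, 9, 9, 9, 9, 8, 7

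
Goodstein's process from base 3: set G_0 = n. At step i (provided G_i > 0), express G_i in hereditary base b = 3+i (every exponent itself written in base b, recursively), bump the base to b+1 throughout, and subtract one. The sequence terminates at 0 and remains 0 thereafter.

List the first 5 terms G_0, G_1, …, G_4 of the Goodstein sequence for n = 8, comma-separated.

8, 9, 10, 11, 11

G_0 = 8. HB_3(8) = 2·3 + 2. Bump = 10. G_1 = 9.
G_1 = 9. HB_4(9) = 2·4 + 1. Bump = 11. G_2 = 10.
G_2 = 10. HB_5(10) = 2·5. Bump = 12. G_3 = 11.
G_3 = 11. HB_6(11) = 6 + 5. Bump = 12. G_4 = 11.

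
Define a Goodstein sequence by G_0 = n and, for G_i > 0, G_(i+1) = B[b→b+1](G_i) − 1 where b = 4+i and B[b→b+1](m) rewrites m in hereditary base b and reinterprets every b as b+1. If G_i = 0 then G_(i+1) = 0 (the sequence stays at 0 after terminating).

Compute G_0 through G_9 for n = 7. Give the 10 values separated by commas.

i=0: 7 = 4 + 3 (b=4); 4→5: 5 + 3 = 8; 8−1 = 7
i=1: 7 = 5 + 2 (b=5); 5→6: 6 + 2 = 8; 8−1 = 7
i=2: 7 = 6 + 1 (b=6); 6→7: 7 + 1 = 8; 8−1 = 7
i=3: 7 = 7 (b=7); 7→8: 8 = 8; 8−1 = 7
i=4: 7 = 7 (b=8); 8→9: 7 = 7; 7−1 = 6
i=5: 6 = 6 (b=9); 9→10: 6 = 6; 6−1 = 5
i=6: 5 = 5 (b=10); 10→11: 5 = 5; 5−1 = 4
i=7: 4 = 4 (b=11); 11→12: 4 = 4; 4−1 = 3
i=8: 3 = 3 (b=12); 12→13: 3 = 3; 3−1 = 2

7, 7, 7, 7, 7, 6, 5, 4, 3, 2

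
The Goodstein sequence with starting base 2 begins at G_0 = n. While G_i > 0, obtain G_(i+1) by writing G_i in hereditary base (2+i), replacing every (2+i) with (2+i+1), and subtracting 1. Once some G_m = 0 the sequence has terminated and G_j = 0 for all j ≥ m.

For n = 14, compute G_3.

18750

(0) 14|_2 = 2^(2 + 1) + 2^2 + 2 ↦ 3^(3 + 1) + 3^3 + 3|_3 = 111 ⇒ 110
(1) 110|_3 = 3^(3 + 1) + 3^3 + 2 ↦ 4^(4 + 1) + 4^4 + 2|_4 = 1282 ⇒ 1281
(2) 1281|_4 = 4^(4 + 1) + 4^4 + 1 ↦ 5^(5 + 1) + 5^5 + 1|_5 = 18751 ⇒ 18750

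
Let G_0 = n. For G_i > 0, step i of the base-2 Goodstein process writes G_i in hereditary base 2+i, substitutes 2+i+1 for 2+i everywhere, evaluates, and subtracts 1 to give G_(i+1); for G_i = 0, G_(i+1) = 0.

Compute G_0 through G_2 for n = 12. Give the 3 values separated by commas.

12, 107, 1065

G_0 = 12. HB_2(12) = 2^(2 + 1) + 2^2. Bump = 108. G_1 = 107.
G_1 = 107. HB_3(107) = 3^(3 + 1) + 2·3^2 + 2·3 + 2. Bump = 1066. G_2 = 1065.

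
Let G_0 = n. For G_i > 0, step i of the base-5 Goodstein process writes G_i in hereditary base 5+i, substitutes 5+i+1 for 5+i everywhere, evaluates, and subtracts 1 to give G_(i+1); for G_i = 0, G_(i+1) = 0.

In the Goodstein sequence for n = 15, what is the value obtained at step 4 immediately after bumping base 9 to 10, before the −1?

22

(0) 15|_5 = 3·5 ↦ 3·6|_6 = 18 ⇒ 17
(1) 17|_6 = 2·6 + 5 ↦ 2·7 + 5|_7 = 19 ⇒ 18
(2) 18|_7 = 2·7 + 4 ↦ 2·8 + 4|_8 = 20 ⇒ 19
(3) 19|_8 = 2·8 + 3 ↦ 2·9 + 3|_9 = 21 ⇒ 20
(4) 20|_9 = 2·9 + 2 ↦ 2·10 + 2|_10 = 22 ⇒ 21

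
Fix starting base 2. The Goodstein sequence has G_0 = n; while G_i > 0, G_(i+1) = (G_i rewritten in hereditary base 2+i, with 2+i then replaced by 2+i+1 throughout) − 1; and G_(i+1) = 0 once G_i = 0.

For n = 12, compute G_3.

15685

G_0=12  [base 2] 2^(2 + 1) + 2^2  →[2↦3]→  3^(3 + 1) + 3^3 = 108  −1 ⇒ G_1=107
G_1=107  [base 3] 3^(3 + 1) + 2·3^2 + 2·3 + 2  →[3↦4]→  4^(4 + 1) + 2·4^2 + 2·4 + 2 = 1066  −1 ⇒ G_2=1065
G_2=1065  [base 4] 4^(4 + 1) + 2·4^2 + 2·4 + 1  →[4↦5]→  5^(5 + 1) + 2·5^2 + 2·5 + 1 = 15686  −1 ⇒ G_3=15685
G_3=15685  [base 5] 5^(5 + 1) + 2·5^2 + 2·5  →[5↦6]→  6^(6 + 1) + 2·6^2 + 2·6 = 280020  −1 ⇒ G_4=280019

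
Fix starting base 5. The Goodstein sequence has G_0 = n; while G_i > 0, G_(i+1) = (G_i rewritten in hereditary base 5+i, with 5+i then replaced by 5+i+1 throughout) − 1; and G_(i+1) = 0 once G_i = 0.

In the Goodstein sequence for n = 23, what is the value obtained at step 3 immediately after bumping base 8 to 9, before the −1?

G_0=23  [base 5] 4·5 + 3  →[5↦6]→  4·6 + 3 = 27  −1 ⇒ G_1=26
G_1=26  [base 6] 4·6 + 2  →[6↦7]→  4·7 + 2 = 30  −1 ⇒ G_2=29
G_2=29  [base 7] 4·7 + 1  →[7↦8]→  4·8 + 1 = 33  −1 ⇒ G_3=32
G_3=32  [base 8] 4·8  →[8↦9]→  4·9 = 36  −1 ⇒ G_4=35

36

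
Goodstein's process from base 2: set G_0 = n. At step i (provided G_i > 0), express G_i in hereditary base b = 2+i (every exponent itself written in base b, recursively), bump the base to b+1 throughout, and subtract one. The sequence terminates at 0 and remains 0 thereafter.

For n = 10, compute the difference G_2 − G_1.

base 2: 10 = 2^(2 + 1) + 2; at 3: 3^(3 + 1) + 3 = 84; next = 83
base 3: 83 = 3^(3 + 1) + 2; at 4: 4^(4 + 1) + 2 = 1026; next = 1025

942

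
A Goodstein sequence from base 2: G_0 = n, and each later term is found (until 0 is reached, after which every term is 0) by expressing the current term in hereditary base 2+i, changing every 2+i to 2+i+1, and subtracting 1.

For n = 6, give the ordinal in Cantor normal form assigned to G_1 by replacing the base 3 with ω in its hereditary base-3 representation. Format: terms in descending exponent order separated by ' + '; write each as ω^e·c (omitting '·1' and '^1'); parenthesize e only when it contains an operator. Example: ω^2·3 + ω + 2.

ω^ω + 2

G_0=6  [base 2] 2^2 + 2  →[2↦3]→  3^3 + 3 = 30  −1 ⇒ G_1=29
G_1=29  [base 3] 3^3 + 2  →[3↦4]→  4^4 + 2 = 258  −1 ⇒ G_2=257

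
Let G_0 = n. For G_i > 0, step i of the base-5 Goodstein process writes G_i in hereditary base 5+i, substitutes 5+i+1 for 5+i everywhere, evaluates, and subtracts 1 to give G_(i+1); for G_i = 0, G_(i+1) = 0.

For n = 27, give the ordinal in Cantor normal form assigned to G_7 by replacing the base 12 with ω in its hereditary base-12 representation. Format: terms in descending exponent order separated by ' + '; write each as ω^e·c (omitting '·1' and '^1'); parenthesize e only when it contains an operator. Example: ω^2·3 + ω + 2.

ω·7 + 3

G_0=27  [base 5] 5^2 + 2  →[5↦6]→  6^2 + 2 = 38  −1 ⇒ G_1=37
G_1=37  [base 6] 6^2 + 1  →[6↦7]→  7^2 + 1 = 50  −1 ⇒ G_2=49
G_2=49  [base 7] 7^2  →[7↦8]→  8^2 = 64  −1 ⇒ G_3=63
G_3=63  [base 8] 7·8 + 7  →[8↦9]→  7·9 + 7 = 70  −1 ⇒ G_4=69
G_4=69  [base 9] 7·9 + 6  →[9↦10]→  7·10 + 6 = 76  −1 ⇒ G_5=75
G_5=75  [base 10] 7·10 + 5  →[10↦11]→  7·11 + 5 = 82  −1 ⇒ G_6=81
G_6=81  [base 11] 7·11 + 4  →[11↦12]→  7·12 + 4 = 88  −1 ⇒ G_7=87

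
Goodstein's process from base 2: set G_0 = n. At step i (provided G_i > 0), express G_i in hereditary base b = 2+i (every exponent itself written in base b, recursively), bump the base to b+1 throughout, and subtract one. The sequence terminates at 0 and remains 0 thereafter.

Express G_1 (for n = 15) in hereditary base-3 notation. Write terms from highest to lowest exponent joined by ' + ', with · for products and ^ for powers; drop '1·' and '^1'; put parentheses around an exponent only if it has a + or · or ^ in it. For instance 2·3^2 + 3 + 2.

(0) 15|_2 = 2^(2 + 1) + 2^2 + 2 + 1 ↦ 3^(3 + 1) + 3^3 + 3 + 1|_3 = 112 ⇒ 111
(1) 111|_3 = 3^(3 + 1) + 3^3 + 3 ↦ 4^(4 + 1) + 4^4 + 4|_4 = 1284 ⇒ 1283

3^(3 + 1) + 3^3 + 3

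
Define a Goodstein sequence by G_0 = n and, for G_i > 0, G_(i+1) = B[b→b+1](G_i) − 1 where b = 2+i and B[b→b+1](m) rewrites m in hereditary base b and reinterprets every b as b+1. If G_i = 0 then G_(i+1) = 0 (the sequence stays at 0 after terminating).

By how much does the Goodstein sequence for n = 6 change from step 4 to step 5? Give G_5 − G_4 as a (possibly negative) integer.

51384

[0] 6 ≡ 2^2 + 2 (base 2). Lift 3: 30. −1: 29.
[1] 29 ≡ 3^3 + 2 (base 3). Lift 4: 258. −1: 257.
[2] 257 ≡ 4^4 + 1 (base 4). Lift 5: 3126. −1: 3125.
[3] 3125 ≡ 5^5 (base 5). Lift 6: 46656. −1: 46655.
[4] 46655 ≡ 5·6^5 + 5·6^4 + 5·6^3 + 5·6^2 + 5·6 + 5 (base 6). Lift 7: 98040. −1: 98039.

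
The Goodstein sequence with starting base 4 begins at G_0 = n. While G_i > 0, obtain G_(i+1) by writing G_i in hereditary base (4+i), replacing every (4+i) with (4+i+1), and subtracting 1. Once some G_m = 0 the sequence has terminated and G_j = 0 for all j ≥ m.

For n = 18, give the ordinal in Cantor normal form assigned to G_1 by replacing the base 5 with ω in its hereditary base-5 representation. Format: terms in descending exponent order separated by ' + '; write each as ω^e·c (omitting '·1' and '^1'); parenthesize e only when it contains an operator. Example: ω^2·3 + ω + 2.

ω^2 + 1

base 4: 18 = 4^2 + 2; at 5: 5^2 + 2 = 27; next = 26
base 5: 26 = 5^2 + 1; at 6: 6^2 + 1 = 37; next = 36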